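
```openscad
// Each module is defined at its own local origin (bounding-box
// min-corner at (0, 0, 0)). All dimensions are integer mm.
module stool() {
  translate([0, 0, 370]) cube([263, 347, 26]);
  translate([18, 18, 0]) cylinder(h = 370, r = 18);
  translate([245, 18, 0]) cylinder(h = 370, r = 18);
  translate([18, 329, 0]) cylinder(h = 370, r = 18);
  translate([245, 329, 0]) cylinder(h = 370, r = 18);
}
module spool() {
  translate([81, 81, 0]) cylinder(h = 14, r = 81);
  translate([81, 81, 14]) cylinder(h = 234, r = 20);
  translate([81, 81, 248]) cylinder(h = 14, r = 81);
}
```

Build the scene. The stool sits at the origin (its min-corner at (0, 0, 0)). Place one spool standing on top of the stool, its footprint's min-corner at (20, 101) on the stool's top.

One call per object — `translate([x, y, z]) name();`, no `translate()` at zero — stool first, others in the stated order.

stool();
translate([20, 101, 396]) spool();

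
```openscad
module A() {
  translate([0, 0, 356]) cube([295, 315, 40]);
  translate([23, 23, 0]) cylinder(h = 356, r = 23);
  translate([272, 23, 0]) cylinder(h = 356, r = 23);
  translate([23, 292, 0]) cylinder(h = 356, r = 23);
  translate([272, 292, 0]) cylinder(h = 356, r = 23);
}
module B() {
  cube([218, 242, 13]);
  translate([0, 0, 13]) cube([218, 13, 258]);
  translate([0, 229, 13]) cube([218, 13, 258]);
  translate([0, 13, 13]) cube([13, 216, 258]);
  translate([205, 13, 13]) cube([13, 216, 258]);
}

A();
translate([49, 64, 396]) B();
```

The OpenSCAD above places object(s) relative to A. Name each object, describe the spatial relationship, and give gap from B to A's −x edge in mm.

A is a stool. B is an open box. The open box is on top of the stool. The gap from the open box to the stool's −x edge is 49 mm.

The open box's min-x is at 49; the stool's min-x is 0; gap = 49 mm.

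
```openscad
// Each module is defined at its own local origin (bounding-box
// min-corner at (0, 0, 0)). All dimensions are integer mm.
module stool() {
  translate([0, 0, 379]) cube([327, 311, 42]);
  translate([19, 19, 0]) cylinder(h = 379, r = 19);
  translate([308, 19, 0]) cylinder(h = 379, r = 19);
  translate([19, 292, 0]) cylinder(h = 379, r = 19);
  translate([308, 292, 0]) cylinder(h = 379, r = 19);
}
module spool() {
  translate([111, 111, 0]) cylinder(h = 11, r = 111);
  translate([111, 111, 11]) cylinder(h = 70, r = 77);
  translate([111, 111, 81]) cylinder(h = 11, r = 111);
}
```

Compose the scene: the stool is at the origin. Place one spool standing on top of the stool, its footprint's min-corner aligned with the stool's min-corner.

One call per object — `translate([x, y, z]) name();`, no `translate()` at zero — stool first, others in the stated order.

stool();
translate([0, 0, 421]) spool();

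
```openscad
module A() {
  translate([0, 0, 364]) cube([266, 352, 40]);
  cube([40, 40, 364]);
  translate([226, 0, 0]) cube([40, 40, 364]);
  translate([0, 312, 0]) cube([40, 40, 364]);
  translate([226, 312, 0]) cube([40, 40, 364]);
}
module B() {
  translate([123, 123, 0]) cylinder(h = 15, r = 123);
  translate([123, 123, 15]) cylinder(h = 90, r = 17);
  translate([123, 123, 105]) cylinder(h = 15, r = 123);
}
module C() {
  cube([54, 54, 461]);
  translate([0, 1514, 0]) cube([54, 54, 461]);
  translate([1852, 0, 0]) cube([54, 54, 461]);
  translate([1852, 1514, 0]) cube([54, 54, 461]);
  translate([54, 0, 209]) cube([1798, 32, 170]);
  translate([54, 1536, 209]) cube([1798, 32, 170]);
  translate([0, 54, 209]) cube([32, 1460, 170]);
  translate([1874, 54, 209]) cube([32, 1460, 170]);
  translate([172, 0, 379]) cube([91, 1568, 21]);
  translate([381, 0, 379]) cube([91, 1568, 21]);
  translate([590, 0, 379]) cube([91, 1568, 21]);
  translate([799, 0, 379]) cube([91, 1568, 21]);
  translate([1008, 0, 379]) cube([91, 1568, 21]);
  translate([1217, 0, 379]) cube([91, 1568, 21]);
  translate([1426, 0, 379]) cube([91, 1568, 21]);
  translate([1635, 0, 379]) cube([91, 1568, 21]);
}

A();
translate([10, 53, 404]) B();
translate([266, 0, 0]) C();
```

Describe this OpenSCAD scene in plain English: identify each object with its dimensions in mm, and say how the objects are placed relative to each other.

A is a simple wooden stool: a rectangular seat 266 mm (x) by 352 mm (y), 40 mm thick, top face at z = 404 mm, on four square legs, each 40×40 mm in cross-section. The legs rest on z = 0, each flush with a corner of the seat.

B is a spool: two coaxial disc flanges of radius 123 mm and thickness 15 mm, joined by a core cylinder of radius 17 mm and height 90 mm. The lower flange rests on z = 0 and the three cylinders share a vertical axis.

C is a bed frame 1906 mm long (x) by 1568 mm wide (y). Four 54×54 mm corner posts, 461 mm tall, at the corners of the footprint. Four rails of 32 mm thickness and 170 mm height run between adjacent posts with their undersides at z = 209 mm, their outer faces flush with the outside of the frame (the two x-running rails run between the posts' inner faces; the two y-running rails run between the posts' inner faces). 8 slats, each 91 mm wide (x) and 21 mm thick, lie across the top of the two x-running rails, running the full 1568 mm width of the frame in y; the slats are evenly spaced along x between the inner faces of the end posts with equal gaps (rounded down to the nearest mm) at the −x end and between each pair — any rounding remainder accumulates at the +x end.

The spool is on top of the stool, centred. The bed frame is against the stool's +x side, with their −y faces flush.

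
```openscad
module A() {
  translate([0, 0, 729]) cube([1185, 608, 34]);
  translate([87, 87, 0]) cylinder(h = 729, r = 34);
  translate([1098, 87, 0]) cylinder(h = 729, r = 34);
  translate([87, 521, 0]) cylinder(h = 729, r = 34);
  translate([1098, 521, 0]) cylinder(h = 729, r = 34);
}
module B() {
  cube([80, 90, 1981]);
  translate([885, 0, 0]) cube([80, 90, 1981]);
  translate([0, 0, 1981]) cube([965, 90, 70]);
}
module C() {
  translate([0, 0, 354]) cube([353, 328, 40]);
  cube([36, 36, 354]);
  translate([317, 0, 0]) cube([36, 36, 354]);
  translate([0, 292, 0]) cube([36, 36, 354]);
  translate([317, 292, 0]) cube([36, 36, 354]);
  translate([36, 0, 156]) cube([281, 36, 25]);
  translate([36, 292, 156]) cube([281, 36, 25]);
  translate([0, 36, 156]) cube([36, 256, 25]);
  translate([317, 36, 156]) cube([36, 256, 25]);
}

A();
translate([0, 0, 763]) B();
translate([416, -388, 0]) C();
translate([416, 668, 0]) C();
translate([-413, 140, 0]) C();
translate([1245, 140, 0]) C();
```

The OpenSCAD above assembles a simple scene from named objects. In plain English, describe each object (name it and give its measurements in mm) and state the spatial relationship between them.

A is a rectangular dining table. The top is 1185×608×34 mm with its upper surface at z = 763 mm. It stands on four round legs of 68 mm diameter, each leg's bounding box inset 53 mm from the nearest pair of top edges, running from the floor to the underside of the top.

B is a door frame. The clear opening is 805 mm wide and 1981 mm high. Two 80 mm wide jambs, 90 mm deep, stand either side of the opening from the floor to the top of the opening. A 70 mm thick head sits across the top of both jambs, spanning the full outside width of the frame.

C is a four-legged stool. The seat is 353×328 mm, 40 mm thick, top at z = 394 mm. It stands on four square legs, each 36×36 mm in cross-section, from z = 0 to the seat underside, each flush with a corner of the seat. Four stretchers, 36 mm wide and 25 mm tall, connect adjacent legs with their undersides at z = 156 mm, each running between the inner faces of the legs it joins and aligned with the legs' outer faces on the other axis.

The door frame is on top of the table. Four stools sit around the table at the −y, +y, −x, +x sides.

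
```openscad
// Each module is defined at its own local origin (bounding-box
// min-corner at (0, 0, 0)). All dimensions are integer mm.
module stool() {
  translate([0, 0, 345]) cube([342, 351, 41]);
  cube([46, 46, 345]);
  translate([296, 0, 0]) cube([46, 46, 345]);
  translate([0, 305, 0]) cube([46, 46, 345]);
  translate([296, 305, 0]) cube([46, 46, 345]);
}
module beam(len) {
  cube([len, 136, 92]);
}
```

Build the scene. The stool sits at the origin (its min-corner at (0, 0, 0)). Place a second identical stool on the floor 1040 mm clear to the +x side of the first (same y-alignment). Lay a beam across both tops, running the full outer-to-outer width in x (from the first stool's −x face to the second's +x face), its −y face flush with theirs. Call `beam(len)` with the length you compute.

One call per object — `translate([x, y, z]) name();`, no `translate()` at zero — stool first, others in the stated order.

stool();
translate([1382, 0, 0]) stool();
translate([0, 0, 386]) beam(1724);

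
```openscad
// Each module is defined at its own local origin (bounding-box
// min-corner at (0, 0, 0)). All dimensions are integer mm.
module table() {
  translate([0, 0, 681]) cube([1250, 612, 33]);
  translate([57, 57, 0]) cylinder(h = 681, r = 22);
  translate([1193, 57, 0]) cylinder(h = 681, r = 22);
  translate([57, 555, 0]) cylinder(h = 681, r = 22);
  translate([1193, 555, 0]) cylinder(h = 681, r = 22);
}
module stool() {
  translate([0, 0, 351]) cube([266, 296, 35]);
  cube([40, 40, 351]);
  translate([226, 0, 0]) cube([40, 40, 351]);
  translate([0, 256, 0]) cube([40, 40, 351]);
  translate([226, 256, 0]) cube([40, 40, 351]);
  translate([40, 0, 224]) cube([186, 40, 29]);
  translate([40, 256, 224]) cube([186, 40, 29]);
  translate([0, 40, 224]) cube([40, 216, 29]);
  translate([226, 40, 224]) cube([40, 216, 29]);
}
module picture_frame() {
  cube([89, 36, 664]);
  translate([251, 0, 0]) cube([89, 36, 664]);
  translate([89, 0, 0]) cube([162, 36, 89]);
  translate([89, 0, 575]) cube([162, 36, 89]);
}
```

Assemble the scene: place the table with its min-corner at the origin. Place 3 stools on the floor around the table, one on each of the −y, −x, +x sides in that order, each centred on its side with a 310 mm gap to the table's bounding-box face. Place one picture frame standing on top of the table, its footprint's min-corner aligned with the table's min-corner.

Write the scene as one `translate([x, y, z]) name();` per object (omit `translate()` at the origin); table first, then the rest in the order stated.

table();
translate([492, -606, 0]) stool();
translate([-576, 158, 0]) stool();
translate([1560, 158, 0]) stool();
translate([0, 0, 714]) picture_frame();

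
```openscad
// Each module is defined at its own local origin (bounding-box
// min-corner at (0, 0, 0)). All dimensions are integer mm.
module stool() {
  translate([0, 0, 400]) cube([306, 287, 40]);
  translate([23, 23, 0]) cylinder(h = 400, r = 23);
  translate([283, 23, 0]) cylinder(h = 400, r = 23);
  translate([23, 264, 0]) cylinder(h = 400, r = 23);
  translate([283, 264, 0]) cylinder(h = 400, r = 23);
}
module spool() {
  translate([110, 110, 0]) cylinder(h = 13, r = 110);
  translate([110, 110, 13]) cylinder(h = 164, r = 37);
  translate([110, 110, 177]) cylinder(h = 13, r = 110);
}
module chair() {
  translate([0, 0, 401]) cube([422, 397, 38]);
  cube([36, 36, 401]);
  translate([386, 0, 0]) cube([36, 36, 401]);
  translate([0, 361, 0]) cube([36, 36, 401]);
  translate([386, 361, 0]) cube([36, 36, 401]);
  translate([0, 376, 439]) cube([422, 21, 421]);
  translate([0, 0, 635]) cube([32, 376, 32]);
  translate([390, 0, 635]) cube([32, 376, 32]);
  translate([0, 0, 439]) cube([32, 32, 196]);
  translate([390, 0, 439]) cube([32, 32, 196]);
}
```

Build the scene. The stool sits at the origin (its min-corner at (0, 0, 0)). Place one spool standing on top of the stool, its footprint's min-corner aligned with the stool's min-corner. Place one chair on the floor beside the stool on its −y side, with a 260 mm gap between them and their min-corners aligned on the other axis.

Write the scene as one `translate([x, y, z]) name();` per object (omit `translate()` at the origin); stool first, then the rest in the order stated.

stool();
translate([0, 0, 440]) spool();
translate([0, -657, 0]) chair();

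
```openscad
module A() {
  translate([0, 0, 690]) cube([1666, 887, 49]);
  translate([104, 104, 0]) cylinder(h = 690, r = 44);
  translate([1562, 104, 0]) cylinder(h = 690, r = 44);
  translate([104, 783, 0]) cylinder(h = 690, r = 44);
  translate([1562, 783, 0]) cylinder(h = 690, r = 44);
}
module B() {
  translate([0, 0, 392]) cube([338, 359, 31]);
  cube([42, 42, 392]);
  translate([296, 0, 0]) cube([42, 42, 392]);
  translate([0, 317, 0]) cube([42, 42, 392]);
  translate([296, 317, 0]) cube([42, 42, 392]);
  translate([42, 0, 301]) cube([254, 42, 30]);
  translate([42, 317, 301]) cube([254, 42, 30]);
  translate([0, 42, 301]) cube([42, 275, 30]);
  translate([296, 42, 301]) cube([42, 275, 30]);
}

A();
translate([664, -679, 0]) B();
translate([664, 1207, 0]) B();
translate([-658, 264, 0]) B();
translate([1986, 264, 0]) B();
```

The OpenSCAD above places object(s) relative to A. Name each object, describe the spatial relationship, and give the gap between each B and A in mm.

A is a table. B is a stool. Four stools sit around the table at the −y, +y, −x, +x sides. The gap between each stool and the table is 320 mm.

Each stool's nearest face is 320 mm from the table's bounding box.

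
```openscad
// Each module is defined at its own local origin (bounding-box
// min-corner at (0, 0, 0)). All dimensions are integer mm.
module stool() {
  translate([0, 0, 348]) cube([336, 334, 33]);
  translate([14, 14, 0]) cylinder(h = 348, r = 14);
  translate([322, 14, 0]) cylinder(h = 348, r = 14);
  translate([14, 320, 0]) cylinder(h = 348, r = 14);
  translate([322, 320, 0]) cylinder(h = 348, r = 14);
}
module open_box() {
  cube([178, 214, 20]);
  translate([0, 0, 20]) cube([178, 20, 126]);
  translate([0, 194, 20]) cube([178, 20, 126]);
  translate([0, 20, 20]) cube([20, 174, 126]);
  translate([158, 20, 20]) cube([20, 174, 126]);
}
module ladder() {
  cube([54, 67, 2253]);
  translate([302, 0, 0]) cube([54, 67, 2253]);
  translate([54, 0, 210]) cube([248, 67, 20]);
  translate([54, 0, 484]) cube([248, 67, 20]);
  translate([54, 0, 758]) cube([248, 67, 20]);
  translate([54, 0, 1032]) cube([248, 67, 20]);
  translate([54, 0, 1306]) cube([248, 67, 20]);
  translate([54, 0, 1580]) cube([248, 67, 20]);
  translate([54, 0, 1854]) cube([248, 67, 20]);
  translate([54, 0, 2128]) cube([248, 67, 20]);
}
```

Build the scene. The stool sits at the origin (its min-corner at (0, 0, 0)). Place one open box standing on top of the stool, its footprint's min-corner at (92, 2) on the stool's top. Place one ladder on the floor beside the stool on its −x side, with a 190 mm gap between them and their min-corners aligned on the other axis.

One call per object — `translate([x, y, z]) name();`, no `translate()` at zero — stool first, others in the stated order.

stool();
translate([92, 2, 381]) open_box();
translate([-546, 0, 0]) ladder();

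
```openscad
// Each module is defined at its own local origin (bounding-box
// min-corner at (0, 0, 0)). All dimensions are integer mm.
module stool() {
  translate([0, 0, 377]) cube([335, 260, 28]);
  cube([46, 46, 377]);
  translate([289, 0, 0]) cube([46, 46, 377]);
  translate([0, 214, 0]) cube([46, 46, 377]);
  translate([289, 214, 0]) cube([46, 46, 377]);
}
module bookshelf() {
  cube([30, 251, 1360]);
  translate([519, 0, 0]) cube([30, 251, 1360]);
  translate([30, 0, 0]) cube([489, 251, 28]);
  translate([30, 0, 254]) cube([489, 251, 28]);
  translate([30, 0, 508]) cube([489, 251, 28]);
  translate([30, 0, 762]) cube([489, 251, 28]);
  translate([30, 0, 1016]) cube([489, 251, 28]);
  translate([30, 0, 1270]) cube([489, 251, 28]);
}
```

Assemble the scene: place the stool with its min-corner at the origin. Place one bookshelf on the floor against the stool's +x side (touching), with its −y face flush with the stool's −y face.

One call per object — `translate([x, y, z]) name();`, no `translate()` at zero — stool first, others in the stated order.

stool();
translate([335, 0, 0]) bookshelf();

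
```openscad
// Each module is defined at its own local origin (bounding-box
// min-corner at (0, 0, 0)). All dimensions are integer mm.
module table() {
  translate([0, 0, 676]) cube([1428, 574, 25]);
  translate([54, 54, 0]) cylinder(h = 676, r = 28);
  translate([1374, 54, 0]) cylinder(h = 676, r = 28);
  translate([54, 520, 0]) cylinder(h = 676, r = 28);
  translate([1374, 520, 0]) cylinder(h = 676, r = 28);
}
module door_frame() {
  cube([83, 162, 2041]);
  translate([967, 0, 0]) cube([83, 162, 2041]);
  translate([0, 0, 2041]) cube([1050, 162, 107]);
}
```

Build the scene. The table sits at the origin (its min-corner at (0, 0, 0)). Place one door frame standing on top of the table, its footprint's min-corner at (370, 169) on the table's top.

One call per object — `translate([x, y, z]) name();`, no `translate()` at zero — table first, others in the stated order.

table();
translate([370, 169, 701]) door_frame();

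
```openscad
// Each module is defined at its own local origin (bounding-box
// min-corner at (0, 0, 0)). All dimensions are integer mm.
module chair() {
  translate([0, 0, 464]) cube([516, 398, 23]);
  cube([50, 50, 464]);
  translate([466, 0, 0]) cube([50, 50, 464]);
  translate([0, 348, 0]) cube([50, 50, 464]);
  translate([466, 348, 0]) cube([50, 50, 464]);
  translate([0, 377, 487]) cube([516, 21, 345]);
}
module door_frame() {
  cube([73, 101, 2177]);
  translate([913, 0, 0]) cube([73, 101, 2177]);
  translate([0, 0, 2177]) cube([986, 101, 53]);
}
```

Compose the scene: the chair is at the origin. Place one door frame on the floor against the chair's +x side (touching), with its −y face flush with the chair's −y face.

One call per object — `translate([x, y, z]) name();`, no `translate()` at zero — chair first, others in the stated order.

chair();
translate([516, 0, 0]) door_frame();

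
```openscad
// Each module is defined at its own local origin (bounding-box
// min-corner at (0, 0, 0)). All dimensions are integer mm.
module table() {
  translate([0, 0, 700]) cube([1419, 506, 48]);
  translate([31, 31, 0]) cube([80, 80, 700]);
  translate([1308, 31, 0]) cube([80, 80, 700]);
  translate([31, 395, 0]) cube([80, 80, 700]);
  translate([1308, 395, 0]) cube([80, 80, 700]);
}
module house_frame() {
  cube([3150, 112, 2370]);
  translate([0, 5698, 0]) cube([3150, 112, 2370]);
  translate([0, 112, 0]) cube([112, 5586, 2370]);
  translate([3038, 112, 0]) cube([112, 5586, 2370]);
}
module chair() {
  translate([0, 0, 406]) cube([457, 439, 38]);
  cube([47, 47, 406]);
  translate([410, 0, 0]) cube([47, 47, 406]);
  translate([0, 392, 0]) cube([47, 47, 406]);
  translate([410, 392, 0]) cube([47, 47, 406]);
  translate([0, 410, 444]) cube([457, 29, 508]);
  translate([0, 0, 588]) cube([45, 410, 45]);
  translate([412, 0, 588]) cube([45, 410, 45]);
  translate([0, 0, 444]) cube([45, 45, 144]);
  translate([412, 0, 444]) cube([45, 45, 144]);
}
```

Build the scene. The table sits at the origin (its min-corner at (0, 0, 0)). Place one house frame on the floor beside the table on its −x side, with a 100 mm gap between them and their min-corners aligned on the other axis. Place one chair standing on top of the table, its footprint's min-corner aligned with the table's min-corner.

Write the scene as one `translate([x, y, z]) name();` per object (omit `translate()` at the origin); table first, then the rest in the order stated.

table();
translate([-3250, 0, 0]) house_frame();
translate([0, 0, 748]) chair();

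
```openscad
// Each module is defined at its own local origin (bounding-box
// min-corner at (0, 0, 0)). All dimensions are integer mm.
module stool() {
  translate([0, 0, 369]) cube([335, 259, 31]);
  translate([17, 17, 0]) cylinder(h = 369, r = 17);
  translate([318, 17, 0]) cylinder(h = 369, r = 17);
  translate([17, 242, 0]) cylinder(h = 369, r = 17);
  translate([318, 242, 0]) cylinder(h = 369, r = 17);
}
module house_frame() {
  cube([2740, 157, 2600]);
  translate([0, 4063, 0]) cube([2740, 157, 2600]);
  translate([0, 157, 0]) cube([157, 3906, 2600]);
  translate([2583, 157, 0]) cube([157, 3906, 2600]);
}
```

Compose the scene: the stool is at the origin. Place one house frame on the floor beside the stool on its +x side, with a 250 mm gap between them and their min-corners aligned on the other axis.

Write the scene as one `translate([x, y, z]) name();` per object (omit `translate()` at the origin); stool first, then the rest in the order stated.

stool();
translate([585, 0, 0]) house_frame();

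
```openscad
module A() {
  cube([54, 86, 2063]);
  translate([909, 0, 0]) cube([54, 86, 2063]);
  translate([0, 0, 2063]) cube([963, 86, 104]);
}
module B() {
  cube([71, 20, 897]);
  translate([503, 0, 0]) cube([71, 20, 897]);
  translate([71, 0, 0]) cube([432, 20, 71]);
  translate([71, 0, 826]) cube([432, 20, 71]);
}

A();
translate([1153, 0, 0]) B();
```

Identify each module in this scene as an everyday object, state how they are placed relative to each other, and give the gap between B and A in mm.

The picture frame's nearest face is 190 mm from the door frame's +x face.

A is a door frame. B is a picture frame. The picture frame is on the floor beside the door frame on its +x side. The gap between the picture frame and the door frame is 190 mm.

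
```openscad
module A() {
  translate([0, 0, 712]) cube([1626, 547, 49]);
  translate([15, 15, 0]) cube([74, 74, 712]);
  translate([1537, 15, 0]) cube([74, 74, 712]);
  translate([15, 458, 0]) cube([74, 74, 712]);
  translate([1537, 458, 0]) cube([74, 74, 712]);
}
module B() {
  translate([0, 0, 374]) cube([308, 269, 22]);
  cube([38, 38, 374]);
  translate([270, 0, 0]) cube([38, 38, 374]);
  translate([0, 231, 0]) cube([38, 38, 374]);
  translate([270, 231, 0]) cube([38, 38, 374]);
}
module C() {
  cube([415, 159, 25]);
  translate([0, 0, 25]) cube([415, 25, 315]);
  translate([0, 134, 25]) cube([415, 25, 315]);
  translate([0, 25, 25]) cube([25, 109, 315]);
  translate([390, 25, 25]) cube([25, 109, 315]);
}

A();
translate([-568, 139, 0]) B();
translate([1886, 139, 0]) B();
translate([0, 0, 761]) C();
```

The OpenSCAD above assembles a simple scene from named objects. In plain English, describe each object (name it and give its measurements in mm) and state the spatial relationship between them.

A is a rectangular dining table. The top is 1626×547×49 mm with its upper surface at z = 761 mm. It stands on four 74×74 mm square legs, each inset 15 mm from the nearest pair of top edges, running from the floor to the underside of the top.

B is a simple wooden stool: a rectangular seat 308 mm (x) by 269 mm (y), 22 mm thick, top face at z = 396 mm, on four square legs, each 38×38 mm in cross-section. The legs rest on z = 0, each flush with a corner of the seat.

C is an open storage box with external size 415×159×340 mm and wall thickness 25 mm (the base is also 25 mm thick). The base covers the whole footprint; the four walls stand on the base, with the y-facing walls full-width and the x-facing walls fitting between their inner faces.

Two stools sit around the table at the −x, +x sides. The open box is on top of the table.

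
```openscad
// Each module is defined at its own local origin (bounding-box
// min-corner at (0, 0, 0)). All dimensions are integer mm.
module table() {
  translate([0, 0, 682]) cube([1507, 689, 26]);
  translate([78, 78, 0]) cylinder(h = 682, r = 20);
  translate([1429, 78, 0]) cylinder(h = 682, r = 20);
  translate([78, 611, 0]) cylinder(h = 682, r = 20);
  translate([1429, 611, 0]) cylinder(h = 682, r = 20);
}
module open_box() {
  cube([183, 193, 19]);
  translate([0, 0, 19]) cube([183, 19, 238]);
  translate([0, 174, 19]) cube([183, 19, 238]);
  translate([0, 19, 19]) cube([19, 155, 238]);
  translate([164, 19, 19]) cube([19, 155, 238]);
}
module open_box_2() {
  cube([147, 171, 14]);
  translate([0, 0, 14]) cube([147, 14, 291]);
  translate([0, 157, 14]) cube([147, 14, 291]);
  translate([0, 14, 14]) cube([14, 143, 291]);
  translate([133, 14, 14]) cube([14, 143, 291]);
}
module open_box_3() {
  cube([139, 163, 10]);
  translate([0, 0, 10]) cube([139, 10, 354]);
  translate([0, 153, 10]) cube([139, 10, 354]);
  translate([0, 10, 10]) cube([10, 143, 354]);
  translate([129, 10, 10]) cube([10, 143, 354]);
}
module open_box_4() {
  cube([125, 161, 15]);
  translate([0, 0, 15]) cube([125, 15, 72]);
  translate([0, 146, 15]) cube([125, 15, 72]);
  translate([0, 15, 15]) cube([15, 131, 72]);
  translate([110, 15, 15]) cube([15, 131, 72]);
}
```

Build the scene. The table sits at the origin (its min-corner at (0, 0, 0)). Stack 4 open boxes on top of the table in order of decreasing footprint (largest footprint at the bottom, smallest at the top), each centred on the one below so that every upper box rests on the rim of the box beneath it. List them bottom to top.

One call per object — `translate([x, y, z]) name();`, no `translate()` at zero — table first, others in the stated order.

table();
translate([662, 248, 708]) open_box();
translate([680, 259, 965]) open_box_2();
translate([684, 263, 1270]) open_box_3();
translate([691, 264, 1634]) open_box_4();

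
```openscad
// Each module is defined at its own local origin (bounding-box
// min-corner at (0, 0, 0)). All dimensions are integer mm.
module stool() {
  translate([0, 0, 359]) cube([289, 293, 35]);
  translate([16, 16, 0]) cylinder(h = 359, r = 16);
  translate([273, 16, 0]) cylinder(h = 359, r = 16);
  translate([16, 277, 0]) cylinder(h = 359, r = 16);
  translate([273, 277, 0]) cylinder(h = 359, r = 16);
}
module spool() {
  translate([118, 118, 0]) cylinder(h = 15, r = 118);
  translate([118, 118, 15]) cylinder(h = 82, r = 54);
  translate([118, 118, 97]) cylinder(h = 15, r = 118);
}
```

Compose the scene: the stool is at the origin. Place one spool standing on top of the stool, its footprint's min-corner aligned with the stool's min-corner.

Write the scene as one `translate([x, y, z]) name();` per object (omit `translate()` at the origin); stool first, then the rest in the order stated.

stool();
translate([0, 0, 394]) spool();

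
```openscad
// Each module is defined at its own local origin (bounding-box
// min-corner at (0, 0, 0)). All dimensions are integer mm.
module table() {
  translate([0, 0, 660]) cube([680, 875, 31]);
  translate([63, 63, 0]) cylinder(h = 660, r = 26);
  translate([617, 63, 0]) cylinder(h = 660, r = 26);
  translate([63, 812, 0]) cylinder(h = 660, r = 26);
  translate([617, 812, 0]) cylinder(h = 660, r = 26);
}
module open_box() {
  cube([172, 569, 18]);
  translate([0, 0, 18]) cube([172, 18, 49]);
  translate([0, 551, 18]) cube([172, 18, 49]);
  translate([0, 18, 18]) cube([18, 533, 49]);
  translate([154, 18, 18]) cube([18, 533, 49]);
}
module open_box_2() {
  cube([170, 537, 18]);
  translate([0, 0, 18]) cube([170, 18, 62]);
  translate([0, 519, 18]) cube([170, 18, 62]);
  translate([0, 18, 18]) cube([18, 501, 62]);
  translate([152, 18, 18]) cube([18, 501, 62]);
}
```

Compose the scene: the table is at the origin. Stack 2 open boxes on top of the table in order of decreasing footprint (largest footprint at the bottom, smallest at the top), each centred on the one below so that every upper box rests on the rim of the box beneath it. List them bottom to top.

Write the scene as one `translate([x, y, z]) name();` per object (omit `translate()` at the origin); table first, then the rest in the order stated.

table();
translate([254, 153, 691]) open_box();
translate([255, 169, 758]) open_box_2();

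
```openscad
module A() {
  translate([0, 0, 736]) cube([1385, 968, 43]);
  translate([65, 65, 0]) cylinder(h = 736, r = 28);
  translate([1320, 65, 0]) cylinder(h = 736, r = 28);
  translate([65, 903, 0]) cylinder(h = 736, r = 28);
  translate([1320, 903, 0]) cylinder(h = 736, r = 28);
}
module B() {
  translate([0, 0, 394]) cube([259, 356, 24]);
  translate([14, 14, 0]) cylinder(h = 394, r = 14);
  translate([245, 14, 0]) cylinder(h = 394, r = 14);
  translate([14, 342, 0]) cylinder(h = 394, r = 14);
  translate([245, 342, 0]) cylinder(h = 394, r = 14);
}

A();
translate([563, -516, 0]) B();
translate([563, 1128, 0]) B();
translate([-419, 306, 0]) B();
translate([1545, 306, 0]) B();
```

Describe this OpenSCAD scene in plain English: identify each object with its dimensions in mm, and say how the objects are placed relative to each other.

A is a table: top 1385 mm (x) × 968 mm (y), 43 mm thick, upper face at z = 779 mm, on four round legs of 56 mm diameter, each leg's bounding box inset 37 mm from the nearest pair of top edges, running from z = 0 to the bottom of the top.

B is a four-legged stool. The seat is a 259×356×24 mm slab whose top surface is at z = 418 mm; four round legs, each 28 mm in diameter, run from the floor (z = 0) to the underside of the seat, each leg's axis is inset half a diameter from the nearest pair of seat edges (so the leg's bounding box is flush with the corner).

Four stools sit around the table at the −y, +y, −x, +x sides.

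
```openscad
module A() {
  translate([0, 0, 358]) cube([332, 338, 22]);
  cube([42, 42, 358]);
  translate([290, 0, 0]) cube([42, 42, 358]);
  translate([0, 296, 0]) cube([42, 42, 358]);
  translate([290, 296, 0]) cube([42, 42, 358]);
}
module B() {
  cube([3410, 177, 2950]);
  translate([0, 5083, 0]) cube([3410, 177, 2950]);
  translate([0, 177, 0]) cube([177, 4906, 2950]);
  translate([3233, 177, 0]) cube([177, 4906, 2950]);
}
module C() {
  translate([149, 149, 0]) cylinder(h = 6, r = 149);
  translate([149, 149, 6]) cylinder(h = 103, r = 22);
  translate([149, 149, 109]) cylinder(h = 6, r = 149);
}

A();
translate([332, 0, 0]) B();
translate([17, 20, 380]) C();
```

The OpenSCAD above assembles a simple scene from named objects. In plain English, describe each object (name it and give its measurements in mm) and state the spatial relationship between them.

A is a four-legged stool. The seat is a 332×338×22 mm slab whose top surface is at z = 380 mm; four square legs, each 42×42 mm in cross-section, run from the floor (z = 0) to the underside of the seat, each flush with a corner of the seat.

B is the wall frame of a small rectangular building: four walls, each 2950 mm tall and 177 mm thick, enclosing a footprint 3410 mm (x) by 5260 mm (y) outside-to-outside, with no floor or roof. The front and back walls (the −y and +y sides) span the full width; the two side walls fit between them.

C is a spool: two coaxial disc flanges of radius 149 mm and thickness 6 mm, joined by a core cylinder of radius 22 mm and height 103 mm. The lower flange rests on z = 0 and the three cylinders share a vertical axis.

The house frame is against the stool's +x side, with their −y faces flush. The spool is on top of the stool, centred.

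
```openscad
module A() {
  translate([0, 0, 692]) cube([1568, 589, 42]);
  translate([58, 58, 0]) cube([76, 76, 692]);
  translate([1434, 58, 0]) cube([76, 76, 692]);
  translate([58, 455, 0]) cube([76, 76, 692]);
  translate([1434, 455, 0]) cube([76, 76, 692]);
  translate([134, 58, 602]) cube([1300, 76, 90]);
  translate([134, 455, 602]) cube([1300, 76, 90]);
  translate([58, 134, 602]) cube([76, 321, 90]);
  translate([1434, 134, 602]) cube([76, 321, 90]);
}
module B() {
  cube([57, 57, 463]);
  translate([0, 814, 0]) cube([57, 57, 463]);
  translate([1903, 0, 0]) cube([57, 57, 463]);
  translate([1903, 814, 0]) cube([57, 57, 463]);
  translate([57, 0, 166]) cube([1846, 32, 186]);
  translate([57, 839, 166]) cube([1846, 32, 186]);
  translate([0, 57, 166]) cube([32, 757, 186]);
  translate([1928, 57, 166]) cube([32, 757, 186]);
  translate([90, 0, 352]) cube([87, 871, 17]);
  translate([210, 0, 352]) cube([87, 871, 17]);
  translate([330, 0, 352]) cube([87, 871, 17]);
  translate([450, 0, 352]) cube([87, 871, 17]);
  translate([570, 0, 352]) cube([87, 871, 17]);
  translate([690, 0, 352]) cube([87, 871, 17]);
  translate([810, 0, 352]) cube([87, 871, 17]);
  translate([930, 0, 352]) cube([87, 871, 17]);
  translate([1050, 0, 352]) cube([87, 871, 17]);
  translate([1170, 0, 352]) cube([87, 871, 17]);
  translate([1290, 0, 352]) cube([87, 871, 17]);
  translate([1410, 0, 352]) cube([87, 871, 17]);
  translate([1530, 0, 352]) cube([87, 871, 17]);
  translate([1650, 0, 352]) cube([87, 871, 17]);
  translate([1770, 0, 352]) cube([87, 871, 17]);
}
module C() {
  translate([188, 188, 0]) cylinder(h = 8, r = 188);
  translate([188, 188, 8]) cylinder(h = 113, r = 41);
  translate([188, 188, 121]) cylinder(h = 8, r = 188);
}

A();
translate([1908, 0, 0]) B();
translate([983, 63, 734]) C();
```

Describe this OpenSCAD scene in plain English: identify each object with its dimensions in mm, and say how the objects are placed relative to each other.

A is a table: top 1568 mm (x) × 589 mm (y), 42 mm thick, upper face at z = 734 mm, on four 76×76 mm square legs, each inset 58 mm from the nearest pair of top edges, running from z = 0 to the bottom of the top. Four apron rails, 76 mm thick and 90 mm tall, run between adjacent legs with their top edges flush with the underside of the top and their outer faces flush with the legs' outer faces.

B is a bed frame 1960 mm long (x) by 871 mm wide (y). Four 57×57 mm corner posts, 463 mm tall, at the corners of the footprint. Four rails of 32 mm thickness and 186 mm height run between adjacent posts with their undersides at z = 166 mm, their outer faces flush with the outside of the frame (the two x-running rails run between the posts' inner faces; the two y-running rails run between the posts' inner faces). 15 slats, each 87 mm wide (x) and 17 mm thick, lie across the top of the two x-running rails, running the full 871 mm width of the frame in y; the slats are evenly spaced along x between the inner faces of the end posts with equal gaps (rounded down to the nearest mm) at the −x end and between each pair — any rounding remainder accumulates at the +x end.

C is a spool: two coaxial disc flanges of radius 188 mm and thickness 8 mm, joined by a core cylinder of radius 41 mm and height 113 mm. The lower flange rests on z = 0 and the three cylinders share a vertical axis.

The bed frame is on the floor beside the table on its +x side. The spool is on top of the table.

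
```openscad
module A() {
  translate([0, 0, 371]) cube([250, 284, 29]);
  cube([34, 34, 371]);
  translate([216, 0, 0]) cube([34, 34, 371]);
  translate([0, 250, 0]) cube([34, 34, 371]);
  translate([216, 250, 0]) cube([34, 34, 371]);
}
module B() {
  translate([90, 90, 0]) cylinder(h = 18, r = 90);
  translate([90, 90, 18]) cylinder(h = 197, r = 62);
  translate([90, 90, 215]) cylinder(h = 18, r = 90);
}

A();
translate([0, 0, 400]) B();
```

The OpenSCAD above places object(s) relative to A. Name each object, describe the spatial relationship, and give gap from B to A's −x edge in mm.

A is a stool. B is a spool. The spool is on top of the stool. The gap from the spool to the stool's −x edge is 0 mm.

The spool's min-x is at 0; the stool's min-x is 0; gap = 0 mm.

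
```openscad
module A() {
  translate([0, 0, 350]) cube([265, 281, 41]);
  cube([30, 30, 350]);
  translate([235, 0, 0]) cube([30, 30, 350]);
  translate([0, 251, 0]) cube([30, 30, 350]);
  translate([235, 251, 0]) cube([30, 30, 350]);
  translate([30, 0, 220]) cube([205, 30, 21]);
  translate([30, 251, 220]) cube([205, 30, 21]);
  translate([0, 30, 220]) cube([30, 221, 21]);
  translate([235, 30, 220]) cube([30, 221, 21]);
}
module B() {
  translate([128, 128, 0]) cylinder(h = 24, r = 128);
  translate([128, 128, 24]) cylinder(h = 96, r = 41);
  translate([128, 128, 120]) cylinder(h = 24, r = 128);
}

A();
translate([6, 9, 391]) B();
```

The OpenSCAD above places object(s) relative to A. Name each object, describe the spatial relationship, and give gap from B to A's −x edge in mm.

A is a stool. B is a spool. The spool is on top of the stool. The gap from the spool to the stool's −x edge is 6 mm.

The spool's min-x is at 6; the stool's min-x is 0; gap = 6 mm.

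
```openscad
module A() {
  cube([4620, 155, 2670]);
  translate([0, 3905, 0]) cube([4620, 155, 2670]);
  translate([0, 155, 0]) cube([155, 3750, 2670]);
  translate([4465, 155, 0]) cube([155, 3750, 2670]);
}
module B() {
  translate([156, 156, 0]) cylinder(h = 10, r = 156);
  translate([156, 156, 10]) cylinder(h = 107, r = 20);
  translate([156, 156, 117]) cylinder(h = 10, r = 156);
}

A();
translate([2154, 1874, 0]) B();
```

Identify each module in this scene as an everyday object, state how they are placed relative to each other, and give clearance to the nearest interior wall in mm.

A is a house frame. B is a spool. The spool sits inside the house frame, centred. The clearance to the nearest interior wall is 1719 mm.

Clearances: x = 1999, y = 1719; minimum 1719 mm.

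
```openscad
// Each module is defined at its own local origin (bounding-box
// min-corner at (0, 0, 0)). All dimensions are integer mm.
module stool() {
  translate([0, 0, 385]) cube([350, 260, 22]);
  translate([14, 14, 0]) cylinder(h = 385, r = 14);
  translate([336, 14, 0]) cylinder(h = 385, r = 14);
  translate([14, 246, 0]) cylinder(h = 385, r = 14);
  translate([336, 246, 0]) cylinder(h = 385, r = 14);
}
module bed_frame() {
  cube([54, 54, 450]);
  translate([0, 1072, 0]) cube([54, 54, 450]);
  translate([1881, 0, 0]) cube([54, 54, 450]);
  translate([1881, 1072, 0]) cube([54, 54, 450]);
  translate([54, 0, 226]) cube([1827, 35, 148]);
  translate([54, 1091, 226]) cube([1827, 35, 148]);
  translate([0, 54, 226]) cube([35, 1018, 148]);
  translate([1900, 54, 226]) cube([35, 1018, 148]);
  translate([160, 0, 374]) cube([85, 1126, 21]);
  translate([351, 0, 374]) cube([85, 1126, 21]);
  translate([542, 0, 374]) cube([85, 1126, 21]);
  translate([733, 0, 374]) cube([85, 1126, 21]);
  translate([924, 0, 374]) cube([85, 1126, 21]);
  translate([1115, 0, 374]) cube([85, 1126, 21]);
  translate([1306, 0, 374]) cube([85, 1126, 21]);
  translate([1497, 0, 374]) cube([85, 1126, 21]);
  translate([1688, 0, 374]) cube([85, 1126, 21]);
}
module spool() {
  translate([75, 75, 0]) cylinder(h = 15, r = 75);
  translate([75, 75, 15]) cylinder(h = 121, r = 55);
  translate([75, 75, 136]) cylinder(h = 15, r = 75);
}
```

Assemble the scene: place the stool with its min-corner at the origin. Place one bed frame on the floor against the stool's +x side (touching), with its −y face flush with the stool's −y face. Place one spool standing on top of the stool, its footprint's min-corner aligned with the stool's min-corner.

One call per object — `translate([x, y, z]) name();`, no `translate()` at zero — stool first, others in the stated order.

stool();
translate([350, 0, 0]) bed_frame();
translate([0, 0, 407]) spool();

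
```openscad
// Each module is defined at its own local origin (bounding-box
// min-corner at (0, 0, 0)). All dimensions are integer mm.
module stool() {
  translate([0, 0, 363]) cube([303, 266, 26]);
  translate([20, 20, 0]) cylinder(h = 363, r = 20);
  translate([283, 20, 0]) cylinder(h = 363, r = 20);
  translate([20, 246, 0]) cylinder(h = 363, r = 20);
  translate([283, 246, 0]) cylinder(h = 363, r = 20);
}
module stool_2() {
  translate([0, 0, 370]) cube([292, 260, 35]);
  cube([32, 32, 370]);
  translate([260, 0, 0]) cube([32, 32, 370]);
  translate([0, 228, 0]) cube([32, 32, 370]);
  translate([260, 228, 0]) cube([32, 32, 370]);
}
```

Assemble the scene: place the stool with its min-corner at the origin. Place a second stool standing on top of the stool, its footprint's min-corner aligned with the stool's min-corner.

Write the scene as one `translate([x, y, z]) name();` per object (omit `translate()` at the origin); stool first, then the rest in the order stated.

stool();
translate([0, 0, 389]) stool_2();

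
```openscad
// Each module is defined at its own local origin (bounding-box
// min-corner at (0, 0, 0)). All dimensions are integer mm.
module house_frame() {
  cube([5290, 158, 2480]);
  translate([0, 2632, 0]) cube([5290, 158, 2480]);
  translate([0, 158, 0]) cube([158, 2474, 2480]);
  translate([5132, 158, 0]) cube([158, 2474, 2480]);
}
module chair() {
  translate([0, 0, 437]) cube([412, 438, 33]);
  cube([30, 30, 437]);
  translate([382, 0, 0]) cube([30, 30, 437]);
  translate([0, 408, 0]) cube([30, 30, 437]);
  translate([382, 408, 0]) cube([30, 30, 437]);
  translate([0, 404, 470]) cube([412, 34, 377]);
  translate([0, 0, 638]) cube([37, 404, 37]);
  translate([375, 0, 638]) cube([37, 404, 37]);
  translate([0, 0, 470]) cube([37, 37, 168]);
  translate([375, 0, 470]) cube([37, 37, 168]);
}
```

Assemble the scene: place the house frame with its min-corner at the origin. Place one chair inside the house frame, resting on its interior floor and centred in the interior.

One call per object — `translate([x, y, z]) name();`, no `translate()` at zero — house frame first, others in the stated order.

house_frame();
translate([2439, 1176, 0]) chair();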